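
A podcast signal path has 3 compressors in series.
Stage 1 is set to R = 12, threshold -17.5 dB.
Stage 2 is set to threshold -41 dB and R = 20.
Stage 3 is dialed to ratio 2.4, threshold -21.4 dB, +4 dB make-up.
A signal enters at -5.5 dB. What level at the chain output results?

-35.775 dB

Stage 1: -5.5 dB is 12 dB over -17.5 dB; at 12:1 that becomes 1 dB over, giving -16.5 dB.
Stage 2: overshoot 24.5 dB → 24.5/20 = 1.225 dB → -39.775 dB.
Stage 3: -39.775 dB ≤ -21.4 dB, so stage 3 doesn't engage; make-up brings it to -35.775 dB.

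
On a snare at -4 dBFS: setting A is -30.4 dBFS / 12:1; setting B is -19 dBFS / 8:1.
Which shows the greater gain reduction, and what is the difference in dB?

A, by 11.075 dB

A: GR = 26.4 − 26.4/12 = 24.2 dB.
B: GR = 15 − 15/8 = 13.125 dB.
A reduces 11.075 dB more.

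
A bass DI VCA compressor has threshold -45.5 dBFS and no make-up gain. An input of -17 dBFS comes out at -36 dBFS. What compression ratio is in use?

Input overshoot = -17 − (-45.5) = 28.5 dB; output overshoot = -36 − (-45.5) = 9.5 dB.
Ratio = 28.5 / 9.5 = 3.

3:1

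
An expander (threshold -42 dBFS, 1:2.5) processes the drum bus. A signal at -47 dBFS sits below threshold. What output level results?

-54.5 dBFS

The input is 5 dB below the -42 dBFS threshold.
A 1:2.5 expander multiplies undershoot by 2.5: 5 × 2.5 = 12.5 dB below threshold.
Output = -42 − 12.5 = -54.5 dBFS.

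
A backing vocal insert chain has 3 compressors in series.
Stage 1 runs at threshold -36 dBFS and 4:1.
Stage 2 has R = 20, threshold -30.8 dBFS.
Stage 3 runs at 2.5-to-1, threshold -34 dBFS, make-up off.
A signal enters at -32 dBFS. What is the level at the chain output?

-35 dBFS

Stage 1: 4 dB above -36 dBFS, reduced 4:1 to 1 dB above → -35 dBFS.
Stage 2: below threshold (-35 ≤ -30.8); passes unchanged; output -35 dBFS.
Stage 3: -35 dBFS is at or below the -34 dBFS threshold — no compression; output -35 dBFS.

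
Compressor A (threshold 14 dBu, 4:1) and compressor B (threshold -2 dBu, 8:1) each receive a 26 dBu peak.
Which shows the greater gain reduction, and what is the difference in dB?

A: overshoot 12 dB → output overshoot 3 dB → GR 9 dB.
B: overshoot 28 dB → output overshoot 3.5 dB → GR 24.5 dB.
Difference: 15.5 dB in favour of B.

B, by 15.5 dB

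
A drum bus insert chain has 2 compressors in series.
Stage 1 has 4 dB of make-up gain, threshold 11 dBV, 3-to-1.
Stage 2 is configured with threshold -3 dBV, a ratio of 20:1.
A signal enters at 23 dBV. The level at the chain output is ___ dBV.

-1.9 dBV

Stage 1: 23 dBV is 12 dB over 11 dBV; at 3:1 that becomes 4 dB over, giving 15 dBV; +4 dB make-up → 19 dBV.
Stage 2: overshoot 22 dB → 22/20 = 1.1 dB → -1.9 dBV.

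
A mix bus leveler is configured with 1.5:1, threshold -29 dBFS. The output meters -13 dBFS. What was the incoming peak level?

Post-compression overshoot = -13 − (-29) = 16 dB.
Undo the ratio: input overshoot = 16 × 1.5 = 24 dB, giving input = -5 dBFS.

-5 dBFS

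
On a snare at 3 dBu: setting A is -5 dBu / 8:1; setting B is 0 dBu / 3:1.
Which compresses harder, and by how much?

A, by 5 dB

A: overshoot 8 dB → output overshoot 1 dB → GR 7 dB.
B: overshoot 3 dB → output overshoot 1 dB → GR 2 dB.
Difference: 5 dB in favour of A.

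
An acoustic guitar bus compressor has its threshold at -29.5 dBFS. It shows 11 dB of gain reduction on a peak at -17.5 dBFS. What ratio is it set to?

12:1

Input overshoot = -17.5 − (-29.5) = 12 dB.
Output overshoot = 12 − 11 = 1 dB.
Ratio = input overshoot / output overshoot = 12 / 1 = 12.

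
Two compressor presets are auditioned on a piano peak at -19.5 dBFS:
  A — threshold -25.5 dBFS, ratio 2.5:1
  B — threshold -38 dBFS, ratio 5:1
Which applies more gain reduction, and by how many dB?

A: GR = 6 − 6/2.5 = 3.6 dB.
B: GR = 18.5 − 18.5/5 = 14.8 dB.
Difference: 11.2 dB in favour of B.

B, by 11.2 dB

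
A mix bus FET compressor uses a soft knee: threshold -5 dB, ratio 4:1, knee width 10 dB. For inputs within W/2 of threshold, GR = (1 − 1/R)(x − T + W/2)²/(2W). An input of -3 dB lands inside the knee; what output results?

-4.8375 dB

x − T + W/2 = -3 − (-5) + 5 = 7.
GR = (1 − 1/4) × 7² / 20 = 0.75 × 49 / 20 = 1.8375 dB.
Output = -3 − 1.8375 = -4.8375 dB.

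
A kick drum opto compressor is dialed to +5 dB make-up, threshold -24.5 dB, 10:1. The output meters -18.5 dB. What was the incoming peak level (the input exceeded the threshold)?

-14.5 dB

Stripping the +5 dB make-up gives -23.5 dB at the gain stage.
Post-compression overshoot = -23.5 − (-24.5) = 1 dB.
Before 10:1 compression the overshoot was 1 × 10 = 10 dB, so input = -24.5 + 10 = -14.5 dB.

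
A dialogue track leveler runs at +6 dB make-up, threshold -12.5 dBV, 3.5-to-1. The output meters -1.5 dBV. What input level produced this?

5 dBV

Stripping the +6 dB make-up gives -7.5 dBV at the gain stage.
Post-compression overshoot = -7.5 − (-12.5) = 5 dB.
Input overshoot = R × output overshoot = 17.5 dB → input = -12.5 + 17.5 = 5 dBV.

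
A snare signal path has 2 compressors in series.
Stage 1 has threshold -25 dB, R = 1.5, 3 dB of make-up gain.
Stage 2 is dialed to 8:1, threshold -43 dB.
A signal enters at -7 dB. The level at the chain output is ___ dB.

-38.875 dB

Stage 1: 18 dB above -25 dB, reduced 1.5:1 to 12 dB above → -13 dB; +3 dB make-up → -10 dB.
Stage 2: overshoot 33 dB → 33/8 = 4.125 dB → -38.875 dB.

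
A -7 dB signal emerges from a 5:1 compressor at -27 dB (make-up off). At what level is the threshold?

-32 dB

Gain reduction = -7 − (-27) = 20 dB; output overshoot = GR / (R − 1) = 20 / 4 = 5 dB.
Threshold = output − output overshoot = -27 − 5 = -32 dB.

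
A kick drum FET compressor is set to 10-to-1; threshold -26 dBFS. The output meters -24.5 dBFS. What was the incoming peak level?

-11 dBFS

That's 1.5 dB above the -26 dBFS threshold.
Before 10:1 compression the overshoot was 1.5 × 10 = 15 dB, so input = -26 + 15 = -11 dBFS.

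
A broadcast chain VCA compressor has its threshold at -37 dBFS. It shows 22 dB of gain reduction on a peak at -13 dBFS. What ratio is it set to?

Input overshoot = -13 − (-37) = 24 dB.
Output overshoot = 24 − 22 = 2 dB.
Ratio = input overshoot / output overshoot = 24 / 2 = 12.

12:1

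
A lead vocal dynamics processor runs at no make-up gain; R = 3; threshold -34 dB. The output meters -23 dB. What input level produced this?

That's 11 dB above the -34 dB threshold.
Undo the ratio: input overshoot = 11 × 3 = 33 dB, giving input = -1 dB.

-1 dB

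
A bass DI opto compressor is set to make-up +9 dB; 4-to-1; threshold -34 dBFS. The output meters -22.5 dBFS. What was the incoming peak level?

Remove make-up: -22.5 − 9 = -31.5 dBFS.
The compressed level sits -31.5 − (-34) = 2.5 dB over threshold.
Undo the ratio: input overshoot = 2.5 × 4 = 10 dB, giving input = -24 dBFS.

-24 dBFS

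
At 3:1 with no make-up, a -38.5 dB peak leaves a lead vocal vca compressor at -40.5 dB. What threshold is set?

Let T be the threshold. Output overshoot = (input overshoot)/R, so -40.5 − T = (-38.5 − T)/3.
3·(-40.5 − T) = -38.5 − T → 2·T = -121.5 − (-38.5) = -83.
T = -83/2 = -41.5 dB.

-41.5 dB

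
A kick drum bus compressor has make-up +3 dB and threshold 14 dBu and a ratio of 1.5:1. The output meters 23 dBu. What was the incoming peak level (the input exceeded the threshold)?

Remove make-up: 23 − 3 = 20 dBu.
Post-compression overshoot = 20 − 14 = 6 dB.
Input overshoot = R × output overshoot = 9 dB → input = 14 + 9 = 23 dBu.

23 dBu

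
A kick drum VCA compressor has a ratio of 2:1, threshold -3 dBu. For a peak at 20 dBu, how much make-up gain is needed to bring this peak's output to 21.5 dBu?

Without make-up, output = threshold + overshoot/2 = -3 + 11.5 = 8.5 dBu.
Gap to target: 13 dB.

13 dB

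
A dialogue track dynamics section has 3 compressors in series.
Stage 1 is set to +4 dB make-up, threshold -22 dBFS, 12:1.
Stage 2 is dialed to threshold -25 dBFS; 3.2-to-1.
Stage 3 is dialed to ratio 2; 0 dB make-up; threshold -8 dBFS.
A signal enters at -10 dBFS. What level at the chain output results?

Stage 1: overshoot 12 dB → 12/12 = 1 dB → -21 dBFS; +4 dB make-up → -17 dBFS.
Stage 2: -17 dBFS is 8 dB over -25 dBFS; at 3.2:1 that becomes 2.5 dB over, giving -22.5 dBFS.
Stage 3: -22.5 dBFS ≤ -8 dBFS, so stage 3 doesn't engage; output -22.5 dBFS.

-22.5 dBFS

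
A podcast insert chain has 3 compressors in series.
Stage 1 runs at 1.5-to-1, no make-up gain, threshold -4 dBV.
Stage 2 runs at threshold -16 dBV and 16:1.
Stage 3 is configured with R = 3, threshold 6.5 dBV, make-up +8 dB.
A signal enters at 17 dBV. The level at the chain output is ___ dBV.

-6.375 dBV

Stage 1: 21 dB above -4 dBV, reduced 1.5:1 to 14 dB above → 10 dBV.
Stage 2: 26 dB above -16 dBV, reduced 16:1 to 1.625 dB above → -14.375 dBV.
Stage 3: -14.375 dBV ≤ 6.5 dBV, so stage 3 doesn't engage; make-up brings it to -6.375 dBV.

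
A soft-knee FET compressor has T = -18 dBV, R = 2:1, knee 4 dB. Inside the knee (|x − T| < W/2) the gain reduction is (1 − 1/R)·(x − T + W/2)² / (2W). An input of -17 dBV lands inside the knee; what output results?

x − T + W/2 = -17 − (-18) + 2 = 3.
GR = (1 − 1/2) × 3² / 8 = 0.5 × 9 / 8 = 0.5625 dB.
Output = -17 − 0.5625 = -17.5625 dBV.

-17.5625 dBV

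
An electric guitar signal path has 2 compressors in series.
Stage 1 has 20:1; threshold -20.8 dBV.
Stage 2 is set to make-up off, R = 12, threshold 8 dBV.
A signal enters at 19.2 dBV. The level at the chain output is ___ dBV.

Stage 1: overshoot 40 dB → 40/20 = 2 dB → -18.8 dBV.
Stage 2: below threshold (-18.8 ≤ 8); passes unchanged; output -18.8 dBV.

-18.8 dBV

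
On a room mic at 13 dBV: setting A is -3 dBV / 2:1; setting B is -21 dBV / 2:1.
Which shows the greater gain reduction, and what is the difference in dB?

B, by 9 dB

A: 16 dB over, compressed to 8 dB over, so 8 dB of GR.
B: 34 dB over, compressed to 17 dB over, so 17 dB of GR.
B applies 9 dB more gain reduction.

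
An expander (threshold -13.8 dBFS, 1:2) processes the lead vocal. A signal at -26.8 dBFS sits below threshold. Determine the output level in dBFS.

Below threshold, a 1:2 expander applies gain = (2−1)×(T − x) of attenuation.
(2−1) × 13 = 13 dB, so output = -26.8 − 13 = -39.8 dBFS.

-39.8 dBFS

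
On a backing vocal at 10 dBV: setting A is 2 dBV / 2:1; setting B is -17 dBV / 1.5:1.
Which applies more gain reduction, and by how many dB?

A: 8 dB over, compressed to 4 dB over, so 4 dB of GR.
B: 27 dB over, compressed to 18 dB over, so 9 dB of GR.
B reduces 5 dB more.

B, by 5 dB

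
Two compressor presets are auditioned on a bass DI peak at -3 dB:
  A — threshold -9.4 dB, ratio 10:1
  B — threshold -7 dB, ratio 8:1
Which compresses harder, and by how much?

A, by 2.26 dB

A: overshoot 6.4 dB → output overshoot 0.64 dB → GR 5.76 dB.
B: overshoot 4 dB → output overshoot 0.5 dB → GR 3.5 dB.
Difference: 2.26 dB in favour of A.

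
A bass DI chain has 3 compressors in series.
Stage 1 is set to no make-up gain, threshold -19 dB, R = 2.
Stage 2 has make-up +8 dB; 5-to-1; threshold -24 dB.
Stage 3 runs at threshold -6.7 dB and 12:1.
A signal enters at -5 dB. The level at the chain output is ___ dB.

Stage 1: overshoot 14 dB → 14/2 = 7 dB → -12 dB.
Stage 2: 12 dB above -24 dB, reduced 5:1 to 2.4 dB above → -21.6 dB; +8 dB make-up → -13.6 dB.
Stage 3: -13.6 dB is at or below the -6.7 dB threshold — no compression; output -13.6 dB.

-13.6 dB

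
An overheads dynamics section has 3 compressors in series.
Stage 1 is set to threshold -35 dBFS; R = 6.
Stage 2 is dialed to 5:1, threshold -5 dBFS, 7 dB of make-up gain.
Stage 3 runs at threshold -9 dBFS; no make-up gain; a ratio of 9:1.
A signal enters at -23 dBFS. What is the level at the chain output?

Stage 1: 12 dB above -35 dBFS, reduced 6:1 to 2 dB above → -33 dBFS.
Stage 2: -33 dBFS ≤ -5 dBFS, so stage 2 doesn't engage; make-up brings it to -26 dBFS.
Stage 3: below threshold (-26 ≤ -9); passes unchanged; output -26 dBFS.

-26 dBFS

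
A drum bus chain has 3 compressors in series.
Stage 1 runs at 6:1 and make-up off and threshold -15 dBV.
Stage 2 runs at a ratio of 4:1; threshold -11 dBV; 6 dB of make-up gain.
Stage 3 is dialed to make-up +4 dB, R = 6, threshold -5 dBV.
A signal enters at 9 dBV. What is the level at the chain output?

Stage 1: 9 dBV is 24 dB over -15 dBV; at 6:1 that becomes 4 dB over, giving -11 dBV.
Stage 2: -11 dBV is at or below the -11 dBV threshold — no compression; make-up brings it to -5 dBV.
Stage 3: below threshold (-5 ≤ -5); passes unchanged; make-up brings it to -1 dBV.

-1 dBV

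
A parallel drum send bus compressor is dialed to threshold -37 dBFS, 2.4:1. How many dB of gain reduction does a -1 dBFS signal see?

21 dB

Overshoot = -1 − (-37) = 36 dB.
A 2.4:1 ratio leaves 15 dB of that excess.
GR = overshoot in − overshoot out = 36 − 15 = 21 dB.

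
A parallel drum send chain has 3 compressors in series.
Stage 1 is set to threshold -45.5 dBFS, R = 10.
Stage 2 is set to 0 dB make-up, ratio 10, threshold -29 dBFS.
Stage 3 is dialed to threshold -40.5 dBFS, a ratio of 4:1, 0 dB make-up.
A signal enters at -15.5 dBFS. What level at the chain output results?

Stage 1: overshoot 30 dB → 30/10 = 3 dB → -42.5 dBFS.
Stage 2: -42.5 dBFS is at or below the -29 dBFS threshold — no compression; output -42.5 dBFS.
Stage 3: -42.5 dBFS ≤ -40.5 dBFS, so stage 3 doesn't engage; output -42.5 dBFS.

-42.5 dBFS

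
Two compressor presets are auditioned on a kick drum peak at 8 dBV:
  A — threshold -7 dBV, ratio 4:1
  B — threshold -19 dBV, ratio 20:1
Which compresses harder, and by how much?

B, by 14.4 dB

A: GR = 15 − 15/4 = 11.25 dB.
B: GR = 27 − 27/20 = 25.65 dB.
B reduces 14.4 dB more.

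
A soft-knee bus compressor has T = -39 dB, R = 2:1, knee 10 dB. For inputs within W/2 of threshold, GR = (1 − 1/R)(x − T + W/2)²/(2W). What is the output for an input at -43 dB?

x − T + W/2 = -43 − (-39) + 5 = 1.
GR = (1 − 1/2) × 1² / 20 = 0.5 × 1 / 20 = 0.025 dB.
Output = -43 − 0.025 = -43.025 dB.

-43.025 dB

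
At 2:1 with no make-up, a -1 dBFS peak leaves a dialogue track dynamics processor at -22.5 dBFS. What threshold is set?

-44 dBFS

Let T be the threshold. Output overshoot = (input overshoot)/R, so -22.5 − T = (-1 − T)/2.
2·(-22.5 − T) = -1 − T → 1·T = -45 − (-1) = -44.
T = -44/1 = -44 dBFS.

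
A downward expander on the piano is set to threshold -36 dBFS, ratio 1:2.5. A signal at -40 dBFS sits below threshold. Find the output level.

-46 dBFS

The input is 4 dB below the -36 dBFS threshold.
A 1:2.5 expander multiplies undershoot by 2.5: 4 × 2.5 = 10 dB below threshold.
Output = -36 − 10 = -46 dBFS.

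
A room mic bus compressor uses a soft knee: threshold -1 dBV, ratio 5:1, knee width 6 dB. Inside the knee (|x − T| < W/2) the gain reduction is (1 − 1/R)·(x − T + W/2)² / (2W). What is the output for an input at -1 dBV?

x − T + W/2 = -1 − (-1) + 3 = 3.
GR = (1 − 1/5) × 3² / 12 = 0.8 × 9 / 12 = 0.6 dB.
Output = -1 − 0.6 = -1.6 dBV.

-1.6 dBV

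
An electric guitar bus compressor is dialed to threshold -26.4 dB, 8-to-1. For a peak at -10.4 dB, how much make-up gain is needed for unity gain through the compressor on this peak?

The peak compresses to -26.4 + 16/8 = -24.4 dB.
To reach -10.4 dB requires -10.4 − (-24.4) = 14 dB of make-up.

14 dB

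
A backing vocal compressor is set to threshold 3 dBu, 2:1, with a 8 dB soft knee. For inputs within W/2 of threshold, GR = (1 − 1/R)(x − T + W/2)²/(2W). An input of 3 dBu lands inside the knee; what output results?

2.5 dBu

x − T + W/2 = 3 − 3 + 4 = 4.
GR = (1 − 1/2) × 4² / 16 = 0.5 × 16 / 16 = 0.5 dB.
Output = 3 − 0.5 = 2.5 dBu.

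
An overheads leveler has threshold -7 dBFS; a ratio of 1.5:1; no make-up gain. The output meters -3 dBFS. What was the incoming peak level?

Post-compression overshoot = -3 − (-7) = 4 dB.
Input overshoot = R × output overshoot = 6 dB → input = -7 + 6 = -1 dBFS.

-1 dBFS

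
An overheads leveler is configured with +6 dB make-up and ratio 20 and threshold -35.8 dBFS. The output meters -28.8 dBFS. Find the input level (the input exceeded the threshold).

-15.8 dBFS

Before make-up, the level was -28.8 − 6 = -34.8 dBFS.
That's 1 dB above the -35.8 dBFS threshold.
Input overshoot = R × output overshoot = 20 dB → input = -35.8 + 20 = -15.8 dBFS.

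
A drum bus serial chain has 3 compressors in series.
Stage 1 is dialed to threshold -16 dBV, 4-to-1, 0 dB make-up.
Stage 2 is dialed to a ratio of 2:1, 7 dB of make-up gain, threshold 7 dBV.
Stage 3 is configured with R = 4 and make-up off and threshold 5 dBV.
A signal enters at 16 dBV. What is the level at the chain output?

Stage 1: overshoot 32 dB → 32/4 = 8 dB → -8 dBV.
Stage 2: -8 dBV is at or below the 7 dBV threshold — no compression; make-up brings it to -1 dBV.
Stage 3: -1 dBV ≤ 5 dBV, so stage 3 doesn't engage; output -1 dBV.

-1 dBV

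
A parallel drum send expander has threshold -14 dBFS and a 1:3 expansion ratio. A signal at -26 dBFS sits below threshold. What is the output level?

-50 dBFS

Undershoot = (-14) − (-26) = 12 dB.
At 1:3, that expands to 36 dB under threshold.
Output = -14 − 36 = -50 dBFS.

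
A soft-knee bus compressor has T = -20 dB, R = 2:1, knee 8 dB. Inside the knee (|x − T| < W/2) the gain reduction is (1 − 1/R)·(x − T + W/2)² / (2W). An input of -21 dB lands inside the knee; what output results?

-21.28125 dB

x − T + W/2 = -21 − (-20) + 4 = 3.
GR = (1 − 1/2) × 3² / 16 = 0.5 × 9 / 16 = 0.28125 dB.
Output = -21 − 0.28125 = -21.28125 dB.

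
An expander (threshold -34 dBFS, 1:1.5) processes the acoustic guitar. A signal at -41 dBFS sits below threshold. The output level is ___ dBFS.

-44.5 dBFS

Undershoot = (-34) − (-41) = 7 dB.
At 1:1.5, that expands to 10.5 dB under threshold.
Output = -34 − 10.5 = -44.5 dBFS.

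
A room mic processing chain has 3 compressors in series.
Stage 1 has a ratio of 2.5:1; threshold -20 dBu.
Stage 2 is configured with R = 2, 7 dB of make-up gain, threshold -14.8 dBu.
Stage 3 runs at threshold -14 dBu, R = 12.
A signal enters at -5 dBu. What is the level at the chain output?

-13.45 dBu

Stage 1: overshoot 15 dB → 15/2.5 = 6 dB → -14 dBu.
Stage 2: 0.8 dB above -14.8 dBu, reduced 2:1 to 0.4 dB above → -14.4 dBu; +7 dB make-up → -7.4 dBu.
Stage 3: -7.4 dBu is 6.6 dB over -14 dBu; at 12:1 that becomes 0.55 dB over, giving -13.45 dBu.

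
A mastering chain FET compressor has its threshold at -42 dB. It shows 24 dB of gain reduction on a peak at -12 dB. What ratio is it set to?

5:1

Input overshoot = -12 − (-42) = 30 dB.
Output overshoot = 30 − 24 = 6 dB.
Ratio = input overshoot / output overshoot = 30 / 6 = 5.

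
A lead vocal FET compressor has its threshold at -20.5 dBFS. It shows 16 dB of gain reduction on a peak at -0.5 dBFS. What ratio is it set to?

5:1

Input overshoot = -0.5 − (-20.5) = 20 dB.
Output overshoot = 20 − 16 = 4 dB.
Ratio = input overshoot / output overshoot = 20 / 4 = 5.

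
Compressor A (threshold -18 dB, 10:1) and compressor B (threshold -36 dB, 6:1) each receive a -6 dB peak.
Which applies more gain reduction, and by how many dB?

A: overshoot 12 dB → output overshoot 1.2 dB → GR 10.8 dB.
B: overshoot 30 dB → output overshoot 5 dB → GR 25 dB.
B applies 14.2 dB more gain reduction.

B, by 14.2 dB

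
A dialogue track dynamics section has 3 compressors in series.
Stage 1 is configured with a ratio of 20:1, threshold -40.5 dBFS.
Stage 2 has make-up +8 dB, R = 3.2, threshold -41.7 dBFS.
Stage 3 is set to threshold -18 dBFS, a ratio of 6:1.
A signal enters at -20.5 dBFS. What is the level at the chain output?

-33.0125 dBFS

Stage 1: -20.5 dBFS is 20 dB over -40.5 dBFS; at 20:1 that becomes 1 dB over, giving -39.5 dBFS.
Stage 2: overshoot 2.2 dB → 2.2/3.2 = 0.6875 dB → -41.0125 dBFS; +8 dB make-up → -33.0125 dBFS.
Stage 3: below threshold (-33.0125 ≤ -18); passes unchanged; output -33.0125 dBFS.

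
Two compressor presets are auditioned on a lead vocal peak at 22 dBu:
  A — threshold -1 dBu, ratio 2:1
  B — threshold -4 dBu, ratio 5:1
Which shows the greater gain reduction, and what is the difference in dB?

B, by 9.3 dB

A: 23 dB over, compressed to 11.5 dB over, so 11.5 dB of GR.
B: 26 dB over, compressed to 5.2 dB over, so 20.8 dB of GR.
Difference: 9.3 dB in favour of B.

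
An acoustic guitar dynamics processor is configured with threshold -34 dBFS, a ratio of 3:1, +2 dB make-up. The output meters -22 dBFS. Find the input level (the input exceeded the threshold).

Before make-up, the level was -22 − 2 = -24 dBFS.
That's 10 dB above the -34 dBFS threshold.
Undo the ratio: input overshoot = 10 × 3 = 30 dB, giving input = -4 dBFS.

-4 dBFS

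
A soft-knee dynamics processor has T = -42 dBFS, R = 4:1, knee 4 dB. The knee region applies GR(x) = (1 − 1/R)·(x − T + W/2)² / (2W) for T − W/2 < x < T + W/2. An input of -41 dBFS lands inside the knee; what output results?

-41.84375 dBFS

x − T + W/2 = -41 − (-42) + 2 = 3.
GR = (1 − 1/4) × 3² / 8 = 0.75 × 9 / 8 = 0.84375 dB.
Output = -41 − 0.84375 = -41.84375 dBFS.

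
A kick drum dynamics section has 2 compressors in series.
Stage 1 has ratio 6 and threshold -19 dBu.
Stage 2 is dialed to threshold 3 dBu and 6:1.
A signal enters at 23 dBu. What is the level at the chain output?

-12 dBu

Stage 1: 42 dB above -19 dBu, reduced 6:1 to 7 dB above → -12 dBu.
Stage 2: -12 dBu is at or below the 3 dBu threshold — no compression; output -12 dBu.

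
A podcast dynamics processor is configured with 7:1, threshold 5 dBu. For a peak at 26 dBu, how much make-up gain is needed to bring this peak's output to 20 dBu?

12 dB

The peak compresses to 5 + 21/7 = 8 dBu.
To reach 20 dBu requires 20 − 8 = 12 dB of make-up.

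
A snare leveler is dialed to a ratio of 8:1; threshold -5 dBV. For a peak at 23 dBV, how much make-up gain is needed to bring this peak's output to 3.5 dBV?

Overshoot 28 dB → 28/8 = 3.5 dB after compression, so the compressed level is -5 + 3.5 = -1.5 dBV.
Make-up = target − compressed = 3.5 − (-1.5) = 5 dB.

5 dB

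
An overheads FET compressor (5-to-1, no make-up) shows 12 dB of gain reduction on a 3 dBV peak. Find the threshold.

-12 dBV

Let T be the threshold. Output overshoot = (input overshoot)/R, so -9 − T = (3 − T)/5.
5·(-9 − T) = 3 − T → 4·T = -45 − 3 = -48.
T = -48/4 = -12 dBV.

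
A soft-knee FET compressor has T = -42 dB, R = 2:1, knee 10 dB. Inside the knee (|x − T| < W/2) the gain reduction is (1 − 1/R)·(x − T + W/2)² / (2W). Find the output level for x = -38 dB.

x − T + W/2 = -38 − (-42) + 5 = 9.
GR = (1 − 1/2) × 9² / 20 = 0.5 × 81 / 20 = 2.025 dB.
Output = -38 − 2.025 = -40.025 dB.

-40.025 dB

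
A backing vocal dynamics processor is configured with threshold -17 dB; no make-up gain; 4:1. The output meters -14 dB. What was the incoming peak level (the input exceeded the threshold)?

-5 dB

That's 3 dB above the -17 dB threshold.
Undo the ratio: input overshoot = 3 × 4 = 12 dB, giving input = -5 dB.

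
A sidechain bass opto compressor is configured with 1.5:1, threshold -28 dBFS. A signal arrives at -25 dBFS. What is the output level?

Overshoot: -25 − (-28) = 3 dB.
At 1.5:1 the overshoot is divided by 1.5, leaving 2 dB above threshold.
Output = -28 + 2 = -26 dBFS.

-26 dBFS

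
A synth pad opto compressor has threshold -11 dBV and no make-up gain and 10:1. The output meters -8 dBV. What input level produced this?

19 dBV

Post-compression overshoot = -8 − (-11) = 3 dB.
Undo the ratio: input overshoot = 3 × 10 = 30 dB, giving input = 19 dBV.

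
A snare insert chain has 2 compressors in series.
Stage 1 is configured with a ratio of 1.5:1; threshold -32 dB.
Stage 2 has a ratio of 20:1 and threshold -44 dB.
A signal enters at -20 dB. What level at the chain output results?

Stage 1: -20 dB is 12 dB over -32 dB; at 1.5:1 that becomes 8 dB over, giving -24 dB.
Stage 2: 20 dB above -44 dB, reduced 20:1 to 1 dB above → -43 dB.

-43 dB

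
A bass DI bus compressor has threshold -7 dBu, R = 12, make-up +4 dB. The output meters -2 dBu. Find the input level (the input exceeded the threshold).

5 dBu

Before make-up, the level was -2 − 4 = -6 dBu.
The compressed level sits -6 − (-7) = 1 dB over threshold.
Before 12:1 compression the overshoot was 1 × 12 = 12 dB, so input = -7 + 12 = 5 dBu.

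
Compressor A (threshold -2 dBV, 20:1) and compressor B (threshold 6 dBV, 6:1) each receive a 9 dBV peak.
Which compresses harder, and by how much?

A, by 7.95 dB

A: GR = 11 − 11/20 = 10.45 dB.
B: GR = 3 − 3/6 = 2.5 dB.
A reduces 7.95 dB more.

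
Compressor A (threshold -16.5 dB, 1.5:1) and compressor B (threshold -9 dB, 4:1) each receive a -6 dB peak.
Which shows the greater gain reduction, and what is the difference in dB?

A: 10.5 dB over, compressed to 7 dB over, so 3.5 dB of GR.
B: 3 dB over, compressed to 0.75 dB over, so 2.25 dB of GR.
A reduces 1.25 dB more.

A, by 1.25 dB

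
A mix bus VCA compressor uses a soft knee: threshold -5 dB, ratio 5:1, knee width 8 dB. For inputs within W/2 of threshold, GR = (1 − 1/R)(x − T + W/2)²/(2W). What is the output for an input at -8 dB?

x − T + W/2 = -8 − (-5) + 4 = 1.
GR = (1 − 1/5) × 1² / 16 = 0.8 × 1 / 16 = 0.05 dB.
Output = -8 − 0.05 = -8.05 dB.

-8.05 dB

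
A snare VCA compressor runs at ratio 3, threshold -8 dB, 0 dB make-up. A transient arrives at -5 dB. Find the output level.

Overshoot: -5 − (-8) = 3 dB.
3:1 compression reduces that to 3/3 = 1 dB over.
Output = -8 + 1 = -7 dB.

-7 dB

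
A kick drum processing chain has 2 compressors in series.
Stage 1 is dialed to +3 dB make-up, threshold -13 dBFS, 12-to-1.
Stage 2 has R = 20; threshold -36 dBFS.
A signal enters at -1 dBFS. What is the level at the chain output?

Stage 1: 12 dB above -13 dBFS, reduced 12:1 to 1 dB above → -12 dBFS; +3 dB make-up → -9 dBFS.
Stage 2: overshoot 27 dB → 27/20 = 1.35 dB → -34.65 dBFS.

-34.65 dBFS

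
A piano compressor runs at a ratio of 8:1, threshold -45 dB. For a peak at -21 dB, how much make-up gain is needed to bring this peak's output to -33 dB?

Overshoot 24 dB → 24/8 = 3 dB after compression, so the compressed level is -45 + 3 = -42 dB.
Make-up = target − compressed = -33 − (-42) = 9 dB.

9 dB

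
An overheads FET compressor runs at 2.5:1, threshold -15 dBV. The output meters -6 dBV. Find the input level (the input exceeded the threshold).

7.5 dBV

Post-compression overshoot = -6 − (-15) = 9 dB.
Undo the ratio: input overshoot = 9 × 2.5 = 22.5 dB, giving input = 7.5 dBV.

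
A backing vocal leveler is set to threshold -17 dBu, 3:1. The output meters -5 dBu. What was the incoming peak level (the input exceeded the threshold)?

Post-compression overshoot = -5 − (-17) = 12 dB.
Input overshoot = R × output overshoot = 36 dB → input = -17 + 36 = 19 dBu.

19 dBu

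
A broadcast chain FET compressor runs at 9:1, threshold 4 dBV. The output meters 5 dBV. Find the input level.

13 dBV

That's 1 dB above the 4 dBV threshold.
Undo the ratio: input overshoot = 1 × 9 = 9 dB, giving input = 13 dBV.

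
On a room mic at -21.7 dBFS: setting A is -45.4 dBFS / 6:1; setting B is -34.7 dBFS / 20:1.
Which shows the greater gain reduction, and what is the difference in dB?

A, by 7.4 dB

A: overshoot 23.7 dB → output overshoot 3.95 dB → GR 19.75 dB.
B: overshoot 13 dB → output overshoot 0.65 dB → GR 12.35 dB.
Difference: 7.4 dB in favour of A.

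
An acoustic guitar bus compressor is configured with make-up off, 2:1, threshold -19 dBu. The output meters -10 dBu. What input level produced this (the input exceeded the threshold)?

-1 dBu

Post-compression overshoot = -10 − (-19) = 9 dB.
Before 2:1 compression the overshoot was 9 × 2 = 18 dB, so input = -19 + 18 = -1 dBu.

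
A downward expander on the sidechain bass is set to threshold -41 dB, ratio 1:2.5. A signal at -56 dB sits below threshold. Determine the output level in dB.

-78.5 dB

The input is 15 dB below the -41 dB threshold.
A 1:2.5 expander multiplies undershoot by 2.5: 15 × 2.5 = 37.5 dB below threshold.
Output = -41 − 37.5 = -78.5 dB.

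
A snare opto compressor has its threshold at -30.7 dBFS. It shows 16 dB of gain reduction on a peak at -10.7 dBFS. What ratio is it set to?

Input overshoot = -10.7 − (-30.7) = 20 dB.
Output overshoot = 20 − 16 = 4 dB.
Ratio = input overshoot / output overshoot = 20 / 4 = 5.

5:1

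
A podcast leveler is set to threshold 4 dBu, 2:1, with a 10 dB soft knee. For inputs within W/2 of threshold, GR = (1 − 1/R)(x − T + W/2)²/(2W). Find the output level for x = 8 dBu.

5.975 dBu

x − T + W/2 = 8 − 4 + 5 = 9.
GR = (1 − 1/2) × 9² / 20 = 0.5 × 81 / 20 = 2.025 dB.
Output = 8 − 2.025 = 5.975 dBu.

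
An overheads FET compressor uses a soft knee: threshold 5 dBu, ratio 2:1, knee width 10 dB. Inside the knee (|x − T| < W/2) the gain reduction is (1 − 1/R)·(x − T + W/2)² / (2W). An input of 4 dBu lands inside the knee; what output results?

3.6 dBu

x − T + W/2 = 4 − 5 + 5 = 4.
GR = (1 − 1/2) × 4² / 20 = 0.5 × 16 / 20 = 0.4 dB.
Output = 4 − 0.4 = 3.6 dBu.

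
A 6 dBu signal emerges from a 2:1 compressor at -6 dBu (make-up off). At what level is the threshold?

Let T be the threshold. Output overshoot = (input overshoot)/R, so -6 − T = (6 − T)/2.
2·(-6 − T) = 6 − T → 1·T = -12 − 6 = -18.
T = -18/1 = -18 dBu.

-18 dBu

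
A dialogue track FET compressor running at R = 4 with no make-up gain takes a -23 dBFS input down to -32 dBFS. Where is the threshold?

Let T be the threshold. Output overshoot = (input overshoot)/R, so -32 − T = (-23 − T)/4.
4·(-32 − T) = -23 − T → 3·T = -128 − (-23) = -105.
T = -105/3 = -35 dBFS.

-35 dBFS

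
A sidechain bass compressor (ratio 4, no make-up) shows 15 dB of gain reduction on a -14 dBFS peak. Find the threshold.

Gain reduction = -14 − (-29) = 15 dB; output overshoot = GR / (R − 1) = 15 / 3 = 5 dB.
Threshold = output − output overshoot = -29 − 5 = -34 dBFS.

-34 dBFS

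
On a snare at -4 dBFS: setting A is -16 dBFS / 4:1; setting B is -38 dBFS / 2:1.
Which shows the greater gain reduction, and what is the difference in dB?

B, by 8 dB

A: 12 dB over, compressed to 3 dB over, so 9 dB of GR.
B: 34 dB over, compressed to 17 dB over, so 17 dB of GR.
Difference: 8 dB in favour of B.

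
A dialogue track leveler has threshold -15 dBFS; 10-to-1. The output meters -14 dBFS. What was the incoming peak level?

-5 dBFS

Post-compression overshoot = -14 − (-15) = 1 dB.
Input overshoot = R × output overshoot = 10 dB → input = -15 + 10 = -5 dBFS.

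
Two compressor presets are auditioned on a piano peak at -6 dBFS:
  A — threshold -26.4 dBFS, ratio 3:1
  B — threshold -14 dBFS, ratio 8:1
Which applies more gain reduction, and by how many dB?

A, by 6.6 dB

A: GR = 20.4 − 20.4/3 = 13.6 dB.
B: GR = 8 − 8/8 = 7 dB.
A reduces 6.6 dB more.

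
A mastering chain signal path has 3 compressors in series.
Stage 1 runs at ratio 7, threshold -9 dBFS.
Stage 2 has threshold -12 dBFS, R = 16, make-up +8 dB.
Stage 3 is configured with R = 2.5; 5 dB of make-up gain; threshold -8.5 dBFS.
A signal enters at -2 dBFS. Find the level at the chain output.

Stage 1: 7 dB above -9 dBFS, reduced 7:1 to 1 dB above → -8 dBFS.
Stage 2: overshoot 4 dB → 4/16 = 0.25 dB → -11.75 dBFS; +8 dB make-up → -3.75 dBFS.
Stage 3: overshoot 4.75 dB → 4.75/2.5 = 1.9 dB → -6.6 dBFS; +5 dB make-up → -1.6 dBFS.

-1.6 dBFS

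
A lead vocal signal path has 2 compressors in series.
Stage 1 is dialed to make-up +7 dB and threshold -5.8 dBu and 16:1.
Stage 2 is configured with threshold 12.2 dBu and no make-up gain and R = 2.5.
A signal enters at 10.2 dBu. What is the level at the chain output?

2.2 dBu

Stage 1: overshoot 16 dB → 16/16 = 1 dB → -4.8 dBu; +7 dB make-up → 2.2 dBu.
Stage 2: 2.2 dBu ≤ 12.2 dBu, so stage 2 doesn't engage; output 2.2 dBu.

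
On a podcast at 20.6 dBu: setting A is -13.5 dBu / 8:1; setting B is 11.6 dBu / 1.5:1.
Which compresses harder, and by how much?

A, by 26.8375 dB

A: overshoot 34.1 dB → output overshoot 4.2625 dB → GR 29.8375 dB.
B: overshoot 9 dB → output overshoot 6 dB → GR 3 dB.
A reduces 26.8375 dB more.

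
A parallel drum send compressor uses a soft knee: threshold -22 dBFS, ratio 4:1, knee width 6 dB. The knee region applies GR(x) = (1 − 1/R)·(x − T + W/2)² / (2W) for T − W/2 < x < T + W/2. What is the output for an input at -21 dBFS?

x − T + W/2 = -21 − (-22) + 3 = 4.
GR = (1 − 1/4) × 4² / 12 = 0.75 × 16 / 12 = 1 dB.
Output = -21 − 1 = -22 dBFS.

-22 dBFS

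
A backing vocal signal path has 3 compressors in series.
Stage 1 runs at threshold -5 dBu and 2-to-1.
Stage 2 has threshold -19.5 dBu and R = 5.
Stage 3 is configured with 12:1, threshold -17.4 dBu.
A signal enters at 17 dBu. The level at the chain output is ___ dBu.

Stage 1: 17 dBu is 22 dB over -5 dBu; at 2:1 that becomes 11 dB over, giving 6 dBu.
Stage 2: 6 dBu is 25.5 dB over -19.5 dBu; at 5:1 that becomes 5.1 dB over, giving -14.4 dBu.
Stage 3: -14.4 dBu is 3 dB over -17.4 dBu; at 12:1 that becomes 0.25 dB over, giving -17.15 dBu.

-17.15 dBu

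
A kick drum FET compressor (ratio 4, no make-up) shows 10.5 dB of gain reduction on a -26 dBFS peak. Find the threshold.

Gain reduction = -26 − (-36.5) = 10.5 dB; output overshoot = GR / (R − 1) = 10.5 / 3 = 3.5 dB.
Threshold = output − output overshoot = -36.5 − 3.5 = -40 dBFS.

-40 dBFS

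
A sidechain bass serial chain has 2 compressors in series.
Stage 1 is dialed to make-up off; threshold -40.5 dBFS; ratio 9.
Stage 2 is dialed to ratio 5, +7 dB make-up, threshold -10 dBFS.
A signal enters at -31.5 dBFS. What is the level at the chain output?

Stage 1: overshoot 9 dB → 9/9 = 1 dB → -39.5 dBFS.
Stage 2: below threshold (-39.5 ≤ -10); passes unchanged; make-up brings it to -32.5 dBFS.

-32.5 dBFS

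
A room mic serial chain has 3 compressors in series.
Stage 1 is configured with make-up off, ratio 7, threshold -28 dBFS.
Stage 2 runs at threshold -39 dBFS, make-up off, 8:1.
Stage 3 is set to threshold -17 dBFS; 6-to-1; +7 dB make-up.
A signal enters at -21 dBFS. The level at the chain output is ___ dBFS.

Stage 1: overshoot 7 dB → 7/7 = 1 dB → -27 dBFS.
Stage 2: overshoot 12 dB → 12/8 = 1.5 dB → -37.5 dBFS.
Stage 3: -37.5 dBFS ≤ -17 dBFS, so stage 3 doesn't engage; make-up brings it to -30.5 dBFS.

-30.5 dBFS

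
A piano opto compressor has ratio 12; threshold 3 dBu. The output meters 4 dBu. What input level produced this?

Post-compression overshoot = 4 − 3 = 1 dB.
Input overshoot = R × output overshoot = 12 dB → input = 3 + 12 = 15 dBu.

15 dBu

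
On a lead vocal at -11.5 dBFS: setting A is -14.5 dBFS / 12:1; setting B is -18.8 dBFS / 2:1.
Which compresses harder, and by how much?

A: GR = 3 − 3/12 = 2.75 dB.
B: GR = 7.3 − 7.3/2 = 3.65 dB.
B reduces 0.9 dB more.

B, by 0.9 dB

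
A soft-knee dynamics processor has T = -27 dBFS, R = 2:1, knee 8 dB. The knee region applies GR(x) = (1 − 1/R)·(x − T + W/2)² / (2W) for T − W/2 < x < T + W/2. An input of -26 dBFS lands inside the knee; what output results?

x − T + W/2 = -26 − (-27) + 4 = 5.
GR = (1 − 1/2) × 5² / 16 = 0.5 × 25 / 16 = 0.78125 dB.
Output = -26 − 0.78125 = -26.78125 dBFS.

-26.78125 dBFS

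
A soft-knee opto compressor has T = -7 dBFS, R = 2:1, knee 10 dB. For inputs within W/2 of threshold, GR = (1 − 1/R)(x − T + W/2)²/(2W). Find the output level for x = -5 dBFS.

-6.225 dBFS

x − T + W/2 = -5 − (-7) + 5 = 7.
GR = (1 − 1/2) × 7² / 20 = 0.5 × 49 / 20 = 1.225 dB.
Output = -5 − 1.225 = -6.225 dBFS.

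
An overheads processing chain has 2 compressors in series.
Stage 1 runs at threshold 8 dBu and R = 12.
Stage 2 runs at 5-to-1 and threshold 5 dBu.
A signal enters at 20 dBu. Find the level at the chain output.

Stage 1: overshoot 12 dB → 12/12 = 1 dB → 9 dBu.
Stage 2: overshoot 4 dB → 4/5 = 0.8 dB → 5.8 dBu.

5.8 dBu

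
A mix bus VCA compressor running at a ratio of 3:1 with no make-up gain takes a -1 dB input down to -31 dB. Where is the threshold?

Gain reduction = -1 − (-31) = 30 dB; output overshoot = GR / (R − 1) = 30 / 2 = 15 dB.
Threshold = output − output overshoot = -31 − 15 = -46 dB.

-46 dB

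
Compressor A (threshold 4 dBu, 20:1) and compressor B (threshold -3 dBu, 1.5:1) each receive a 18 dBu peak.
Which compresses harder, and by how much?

A: 14 dB over, compressed to 0.7 dB over, so 13.3 dB of GR.
B: 21 dB over, compressed to 14 dB over, so 7 dB of GR.
Difference: 6.3 dB in favour of A.

A, by 6.3 dB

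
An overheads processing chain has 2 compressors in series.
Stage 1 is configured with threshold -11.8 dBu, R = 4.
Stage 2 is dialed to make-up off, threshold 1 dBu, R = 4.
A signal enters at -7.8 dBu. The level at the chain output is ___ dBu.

Stage 1: -7.8 dBu is 4 dB over -11.8 dBu; at 4:1 that becomes 1 dB over, giving -10.8 dBu.
Stage 2: -10.8 dBu ≤ 1 dBu, so stage 2 doesn't engage; output -10.8 dBu.

-10.8 dBu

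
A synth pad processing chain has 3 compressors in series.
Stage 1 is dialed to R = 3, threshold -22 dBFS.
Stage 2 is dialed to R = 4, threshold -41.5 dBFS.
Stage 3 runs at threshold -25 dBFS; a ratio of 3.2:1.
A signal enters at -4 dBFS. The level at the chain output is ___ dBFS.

-35.125 dBFS

Stage 1: overshoot 18 dB → 18/3 = 6 dB → -16 dBFS.
Stage 2: -16 dBFS is 25.5 dB over -41.5 dBFS; at 4:1 that becomes 6.375 dB over, giving -35.125 dBFS.
Stage 3: -35.125 dBFS ≤ -25 dBFS, so stage 3 doesn't engage; output -35.125 dBFS.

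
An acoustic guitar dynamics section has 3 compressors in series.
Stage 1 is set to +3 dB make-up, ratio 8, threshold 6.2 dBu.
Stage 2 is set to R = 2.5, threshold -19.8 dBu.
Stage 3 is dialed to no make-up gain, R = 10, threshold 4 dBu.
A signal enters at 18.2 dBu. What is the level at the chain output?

-7.6 dBu

Stage 1: 12 dB above 6.2 dBu, reduced 8:1 to 1.5 dB above → 7.7 dBu; +3 dB make-up → 10.7 dBu.
Stage 2: 10.7 dBu is 30.5 dB over -19.8 dBu; at 2.5:1 that becomes 12.2 dB over, giving -7.6 dBu.
Stage 3: -7.6 dBu ≤ 4 dBu, so stage 3 doesn't engage; output -7.6 dBu.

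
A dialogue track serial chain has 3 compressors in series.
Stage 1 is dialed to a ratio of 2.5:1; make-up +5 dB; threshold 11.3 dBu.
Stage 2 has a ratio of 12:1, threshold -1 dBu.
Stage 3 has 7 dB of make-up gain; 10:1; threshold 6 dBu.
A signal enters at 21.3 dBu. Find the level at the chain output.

7.775 dBu

Stage 1: overshoot 10 dB → 10/2.5 = 4 dB → 15.3 dBu; +5 dB make-up → 20.3 dBu.
Stage 2: 20.3 dBu is 21.3 dB over -1 dBu; at 12:1 that becomes 1.775 dB over, giving 0.775 dBu.
Stage 3: 0.775 dBu is at or below the 6 dBu threshold — no compression; make-up brings it to 7.775 dBu.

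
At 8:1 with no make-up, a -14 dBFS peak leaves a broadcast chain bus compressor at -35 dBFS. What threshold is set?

Gain reduction = -14 − (-35) = 21 dB; output overshoot = GR / (R − 1) = 21 / 7 = 3 dB.
Threshold = output − output overshoot = -35 − 3 = -38 dBFS.

-38 dBFS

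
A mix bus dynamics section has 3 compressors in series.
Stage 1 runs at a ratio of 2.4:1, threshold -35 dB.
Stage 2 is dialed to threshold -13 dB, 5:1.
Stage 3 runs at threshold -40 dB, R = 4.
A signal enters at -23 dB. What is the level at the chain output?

-37.5 dB

Stage 1: overshoot 12 dB → 12/2.4 = 5 dB → -30 dB.
Stage 2: -30 dB is at or below the -13 dB threshold — no compression; output -30 dB.
Stage 3: 10 dB above -40 dB, reduced 4:1 to 2.5 dB above → -37.5 dB.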